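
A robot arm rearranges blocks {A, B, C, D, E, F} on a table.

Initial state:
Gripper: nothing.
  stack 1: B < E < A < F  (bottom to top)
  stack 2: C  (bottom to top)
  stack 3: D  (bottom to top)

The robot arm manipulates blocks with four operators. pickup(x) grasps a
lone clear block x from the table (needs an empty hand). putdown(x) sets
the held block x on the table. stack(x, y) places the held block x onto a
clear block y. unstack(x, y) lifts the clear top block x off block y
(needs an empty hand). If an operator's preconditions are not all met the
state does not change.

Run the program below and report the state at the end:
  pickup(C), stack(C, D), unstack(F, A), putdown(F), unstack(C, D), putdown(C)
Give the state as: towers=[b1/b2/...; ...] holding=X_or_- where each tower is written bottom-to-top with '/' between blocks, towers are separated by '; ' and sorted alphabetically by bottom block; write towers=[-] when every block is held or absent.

towers=[B/E/A; C; D; F] holding=-

step 1 (pickup(C)): towers=[B/E/A/F; D] holding=C
step 2 (stack(C, D)): towers=[B/E/A/F; D/C] holding=-
step 3 (unstack(F, A)): towers=[B/E/A; D/C] holding=F
step 4 (putdown(F)): towers=[B/E/A; D/C; F] holding=-
step 5 (unstack(C, D)): towers=[B/E/A; D; F] holding=C
step 6 (putdown(C)): towers=[B/E/A; C; D; F] holding=-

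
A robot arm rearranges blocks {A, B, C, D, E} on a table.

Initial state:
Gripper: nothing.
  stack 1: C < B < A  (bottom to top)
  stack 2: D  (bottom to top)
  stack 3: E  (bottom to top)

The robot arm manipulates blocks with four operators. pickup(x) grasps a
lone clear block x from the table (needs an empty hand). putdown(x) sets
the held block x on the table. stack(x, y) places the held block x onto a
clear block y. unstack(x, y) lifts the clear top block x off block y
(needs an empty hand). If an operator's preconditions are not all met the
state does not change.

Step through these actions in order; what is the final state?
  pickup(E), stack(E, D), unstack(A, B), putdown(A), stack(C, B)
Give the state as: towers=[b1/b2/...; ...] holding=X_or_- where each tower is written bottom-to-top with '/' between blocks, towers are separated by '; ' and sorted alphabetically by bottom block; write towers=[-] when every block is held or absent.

towers=[A; C/B; D/E] holding=-

step 1 (pickup(E)): towers=[C/B/A; D] holding=E
step 2 (stack(E, D)): towers=[C/B/A; D/E] holding=-
step 3 (unstack(A, B)): towers=[C/B; D/E] holding=A
step 4 (putdown(A)): towers=[A; C/B; D/E] holding=-
step 5 (stack(C, B)) [no-op]: towers=[A; C/B; D/E] holding=-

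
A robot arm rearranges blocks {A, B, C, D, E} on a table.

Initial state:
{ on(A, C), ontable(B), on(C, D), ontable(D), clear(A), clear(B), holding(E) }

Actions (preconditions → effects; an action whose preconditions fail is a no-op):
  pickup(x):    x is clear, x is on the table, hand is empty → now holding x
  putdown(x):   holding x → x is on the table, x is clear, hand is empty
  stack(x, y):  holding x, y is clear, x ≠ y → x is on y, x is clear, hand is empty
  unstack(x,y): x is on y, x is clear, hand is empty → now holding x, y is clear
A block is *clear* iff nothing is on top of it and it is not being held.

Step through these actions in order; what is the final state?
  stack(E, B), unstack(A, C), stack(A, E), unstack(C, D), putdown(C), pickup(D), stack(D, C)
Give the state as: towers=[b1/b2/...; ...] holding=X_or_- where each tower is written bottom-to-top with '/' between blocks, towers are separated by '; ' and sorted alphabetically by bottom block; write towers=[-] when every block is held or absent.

towers=[B/E/A; C/D] holding=-

step 1 (stack(E, B)): towers=[B/E; D/C/A] holding=-
step 2 (unstack(A, C)): towers=[B/E; D/C] holding=A
step 3 (stack(A, E)): towers=[B/E/A; D/C] holding=-
step 4 (unstack(C, D)): towers=[B/E/A; D] holding=C
step 5 (putdown(C)): towers=[B/E/A; C; D] holding=-
step 6 (pickup(D)): towers=[B/E/A; C] holding=D
step 7 (stack(D, C)): towers=[B/E/A; C/D] holding=-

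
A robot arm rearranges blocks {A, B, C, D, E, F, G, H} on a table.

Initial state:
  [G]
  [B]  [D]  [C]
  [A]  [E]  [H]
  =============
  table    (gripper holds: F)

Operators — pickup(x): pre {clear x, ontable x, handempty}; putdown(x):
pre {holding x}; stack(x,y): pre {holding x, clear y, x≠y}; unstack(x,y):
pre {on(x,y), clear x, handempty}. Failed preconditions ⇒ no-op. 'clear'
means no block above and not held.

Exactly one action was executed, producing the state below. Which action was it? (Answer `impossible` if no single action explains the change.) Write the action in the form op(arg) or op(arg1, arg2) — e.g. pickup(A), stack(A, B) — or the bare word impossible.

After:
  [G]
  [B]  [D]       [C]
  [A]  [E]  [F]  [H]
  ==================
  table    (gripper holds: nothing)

putdown(F)

target: towers=[A/B/G; E/D; F; H/C] holding=-
        putdown(F) → towers=[A/B/G; E/D; F; H/C] holding=-  ← match
       stack(F, G) → towers=[A/B/G/F; E/D; H/C] holding=-
       stack(F, D) → towers=[A/B/G; E/D/F; H/C] holding=-
       stack(F, C) → towers=[A/B/G; E/D; H/C/F] holding=-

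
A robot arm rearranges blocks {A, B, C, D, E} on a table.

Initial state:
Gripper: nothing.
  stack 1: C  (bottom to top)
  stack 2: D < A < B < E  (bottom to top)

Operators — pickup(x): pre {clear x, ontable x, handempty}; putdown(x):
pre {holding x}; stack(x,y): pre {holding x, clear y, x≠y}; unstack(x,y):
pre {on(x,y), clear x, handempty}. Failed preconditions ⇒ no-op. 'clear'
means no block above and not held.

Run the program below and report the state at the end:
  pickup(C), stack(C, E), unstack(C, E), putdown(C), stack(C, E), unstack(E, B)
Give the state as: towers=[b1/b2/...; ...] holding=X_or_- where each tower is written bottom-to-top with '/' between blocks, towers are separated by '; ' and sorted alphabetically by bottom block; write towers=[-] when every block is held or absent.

towers=[C; D/A/B] holding=E

step 1 (pickup(C)): towers=[D/A/B/E] holding=C
step 2 (stack(C, E)): towers=[D/A/B/E/C] holding=-
step 3 (unstack(C, E)): towers=[D/A/B/E] holding=C
step 4 (putdown(C)): towers=[C; D/A/B/E] holding=-
step 5 (stack(C, E)) [no-op]: towers=[C; D/A/B/E] holding=-
step 6 (unstack(E, B)): towers=[C; D/A/B] holding=E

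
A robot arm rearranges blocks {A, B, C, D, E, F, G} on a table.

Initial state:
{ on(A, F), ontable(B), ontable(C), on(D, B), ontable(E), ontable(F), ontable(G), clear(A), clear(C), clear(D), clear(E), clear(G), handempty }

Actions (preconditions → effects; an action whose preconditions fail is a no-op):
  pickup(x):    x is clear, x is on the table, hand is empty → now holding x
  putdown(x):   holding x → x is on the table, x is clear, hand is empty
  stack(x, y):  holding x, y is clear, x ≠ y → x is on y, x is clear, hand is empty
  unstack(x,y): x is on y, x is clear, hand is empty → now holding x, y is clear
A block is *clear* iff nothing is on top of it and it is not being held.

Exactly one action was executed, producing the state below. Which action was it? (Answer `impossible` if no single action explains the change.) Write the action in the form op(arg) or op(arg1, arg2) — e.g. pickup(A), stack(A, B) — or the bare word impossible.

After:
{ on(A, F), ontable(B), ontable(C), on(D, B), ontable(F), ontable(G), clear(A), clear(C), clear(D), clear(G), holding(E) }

target: towers=[B/D; C; F/A; G] holding=E
         pickup(G) → towers=[B/D; C; E; F/A] holding=G
     unstack(D, B) → towers=[B; C; E; F/A; G] holding=D
     unstack(A, F) → towers=[B/D; C; E; F; G] holding=A
         pickup(E) → towers=[B/D; C; F/A; G] holding=E  ← match
         pickup(C) → towers=[B/D; E; F/A; G] holding=C

pickup(E)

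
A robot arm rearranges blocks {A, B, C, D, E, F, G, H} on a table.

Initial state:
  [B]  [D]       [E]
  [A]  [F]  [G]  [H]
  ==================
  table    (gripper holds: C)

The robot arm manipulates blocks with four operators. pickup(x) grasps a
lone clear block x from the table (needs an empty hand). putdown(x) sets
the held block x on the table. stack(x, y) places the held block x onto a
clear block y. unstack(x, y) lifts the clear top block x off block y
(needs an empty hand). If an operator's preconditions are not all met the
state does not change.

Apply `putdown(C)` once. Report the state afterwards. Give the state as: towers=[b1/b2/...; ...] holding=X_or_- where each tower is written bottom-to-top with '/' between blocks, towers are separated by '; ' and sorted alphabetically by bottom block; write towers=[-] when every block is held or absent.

towers=[A/B; C; F/D; G; H/E] holding=-

before: towers=[A/B; F/D; G; H/E] holding=C
pre[putdown(C)]: holding(C) ok
all met → apply putdown(C)
after:  towers=[A/B; C; F/D; G; H/E] holding=-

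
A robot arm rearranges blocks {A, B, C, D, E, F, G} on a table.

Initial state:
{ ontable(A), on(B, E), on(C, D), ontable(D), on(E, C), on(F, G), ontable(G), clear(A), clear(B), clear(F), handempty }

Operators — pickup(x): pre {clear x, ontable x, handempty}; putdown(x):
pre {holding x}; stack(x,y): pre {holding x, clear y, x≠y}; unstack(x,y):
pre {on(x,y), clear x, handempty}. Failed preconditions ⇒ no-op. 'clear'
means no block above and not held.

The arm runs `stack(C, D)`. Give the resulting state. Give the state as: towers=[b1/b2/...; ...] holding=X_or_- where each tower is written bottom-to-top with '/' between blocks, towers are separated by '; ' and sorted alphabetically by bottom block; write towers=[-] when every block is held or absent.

towers=[A; D/C/E/B; G/F] holding=-

before: towers=[A; D/C/E/B; G/F] holding=-
pre[stack(C, D)]: holding(C) no, clear(D) no, C≠D yes
holding(C), clear(D) unmet → stack(C, D) is a no-op
after:  towers=[A; D/C/E/B; G/F] holding=-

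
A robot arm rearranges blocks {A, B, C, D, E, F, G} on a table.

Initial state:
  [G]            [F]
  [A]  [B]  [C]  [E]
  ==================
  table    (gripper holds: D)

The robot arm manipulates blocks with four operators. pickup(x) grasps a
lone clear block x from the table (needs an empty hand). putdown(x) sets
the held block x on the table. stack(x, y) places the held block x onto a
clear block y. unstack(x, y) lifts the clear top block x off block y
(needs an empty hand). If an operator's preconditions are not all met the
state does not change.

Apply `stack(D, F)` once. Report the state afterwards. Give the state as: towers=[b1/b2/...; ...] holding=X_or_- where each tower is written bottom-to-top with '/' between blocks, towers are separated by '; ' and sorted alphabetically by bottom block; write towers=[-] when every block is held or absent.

before: towers=[A/G; B; C; E/F] holding=D
pre[stack(D, F)]: holding(D) ok, clear(F) ok, D≠F ok
all met → apply stack(D, F)
after:  towers=[A/G; B; C; E/F/D] holding=-

towers=[A/G; B; C; E/F/D] holding=-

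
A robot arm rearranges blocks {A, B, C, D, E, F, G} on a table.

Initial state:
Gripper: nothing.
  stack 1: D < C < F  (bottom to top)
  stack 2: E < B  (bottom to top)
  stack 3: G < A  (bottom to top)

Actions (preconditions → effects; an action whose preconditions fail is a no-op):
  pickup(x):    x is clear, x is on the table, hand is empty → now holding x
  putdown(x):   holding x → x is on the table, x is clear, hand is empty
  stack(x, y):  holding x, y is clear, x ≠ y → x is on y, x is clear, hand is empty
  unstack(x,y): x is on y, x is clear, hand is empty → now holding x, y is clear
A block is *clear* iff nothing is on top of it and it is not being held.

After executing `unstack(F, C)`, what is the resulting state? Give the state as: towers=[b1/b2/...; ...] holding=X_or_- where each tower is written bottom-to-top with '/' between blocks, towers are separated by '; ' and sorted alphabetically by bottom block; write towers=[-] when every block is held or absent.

before: towers=[D/C/F; E/B; G/A] holding=-
pre[unstack(F, C)]: on(F,C) ok, clear(F) ok, handempty ok
all met → apply unstack(F, C)
after:  towers=[D/C; E/B; G/A] holding=F

towers=[D/C; E/B; G/A] holding=F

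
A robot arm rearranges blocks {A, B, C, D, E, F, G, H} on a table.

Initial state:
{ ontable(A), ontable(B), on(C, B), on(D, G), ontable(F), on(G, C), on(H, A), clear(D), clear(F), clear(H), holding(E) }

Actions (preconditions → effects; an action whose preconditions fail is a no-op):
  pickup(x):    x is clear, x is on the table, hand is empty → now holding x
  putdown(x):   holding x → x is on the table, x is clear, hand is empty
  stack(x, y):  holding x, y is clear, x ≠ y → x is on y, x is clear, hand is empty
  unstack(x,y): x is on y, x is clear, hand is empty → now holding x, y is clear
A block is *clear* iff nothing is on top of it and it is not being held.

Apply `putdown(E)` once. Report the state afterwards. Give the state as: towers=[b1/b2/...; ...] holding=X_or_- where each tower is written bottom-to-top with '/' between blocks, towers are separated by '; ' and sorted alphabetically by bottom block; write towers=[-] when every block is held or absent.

towers=[A/H; B/C/G/D; E; F] holding=-

before: towers=[A/H; B/C/G/D; F] holding=E
pre[putdown(E)]: holding(E) yes
all met → apply putdown(E)
after:  towers=[A/H; B/C/G/D; E; F] holding=-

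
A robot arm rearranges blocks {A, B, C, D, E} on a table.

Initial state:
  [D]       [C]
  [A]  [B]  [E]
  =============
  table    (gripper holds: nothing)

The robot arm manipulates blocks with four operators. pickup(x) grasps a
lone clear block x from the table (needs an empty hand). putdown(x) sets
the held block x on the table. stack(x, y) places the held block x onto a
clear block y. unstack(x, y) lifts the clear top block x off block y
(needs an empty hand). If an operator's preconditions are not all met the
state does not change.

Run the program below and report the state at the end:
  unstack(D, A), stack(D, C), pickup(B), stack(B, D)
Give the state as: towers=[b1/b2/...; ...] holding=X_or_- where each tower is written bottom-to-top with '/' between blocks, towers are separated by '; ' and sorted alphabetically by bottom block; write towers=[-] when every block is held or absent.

step 1 (unstack(D, A)): towers=[A; B; E/C] holding=D
step 2 (stack(D, C)): towers=[A; B; E/C/D] holding=-
step 3 (pickup(B)): towers=[A; E/C/D] holding=B
step 4 (stack(B, D)): towers=[A; E/C/D/B] holding=-

towers=[A; E/C/D/B] holding=-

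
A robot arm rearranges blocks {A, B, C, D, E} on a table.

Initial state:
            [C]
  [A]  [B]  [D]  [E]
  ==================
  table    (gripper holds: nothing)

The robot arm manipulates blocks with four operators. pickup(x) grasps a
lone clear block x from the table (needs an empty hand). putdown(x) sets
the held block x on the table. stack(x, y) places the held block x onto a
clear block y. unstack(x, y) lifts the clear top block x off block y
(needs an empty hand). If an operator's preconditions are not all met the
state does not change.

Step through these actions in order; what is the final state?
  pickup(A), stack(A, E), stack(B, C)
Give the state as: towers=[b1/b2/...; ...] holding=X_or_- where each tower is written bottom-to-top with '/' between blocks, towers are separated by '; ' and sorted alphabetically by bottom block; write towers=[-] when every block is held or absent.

step 1 (pickup(A)): towers=[B; D/C; E] holding=A
step 2 (stack(A, E)): towers=[B; D/C; E/A] holding=-
step 3 (stack(B, C)) [no-op]: towers=[B; D/C; E/A] holding=-

towers=[B; D/C; E/A] holding=-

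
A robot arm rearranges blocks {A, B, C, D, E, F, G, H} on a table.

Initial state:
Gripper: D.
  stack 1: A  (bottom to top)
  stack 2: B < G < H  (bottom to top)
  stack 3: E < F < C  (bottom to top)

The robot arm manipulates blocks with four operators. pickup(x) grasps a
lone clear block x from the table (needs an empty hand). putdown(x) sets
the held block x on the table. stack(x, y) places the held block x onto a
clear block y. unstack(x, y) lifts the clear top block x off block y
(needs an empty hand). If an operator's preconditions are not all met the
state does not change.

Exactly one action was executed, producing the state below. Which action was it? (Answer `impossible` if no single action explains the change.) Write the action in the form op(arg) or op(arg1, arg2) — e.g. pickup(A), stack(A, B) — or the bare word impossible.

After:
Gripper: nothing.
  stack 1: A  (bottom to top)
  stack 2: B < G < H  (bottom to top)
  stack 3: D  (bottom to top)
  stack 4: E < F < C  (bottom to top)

putdown(D)

target: towers=[A; B/G/H; D; E/F/C] holding=-
        putdown(D) → towers=[A; B/G/H; D; E/F/C] holding=-  ← match
       stack(D, A) → towers=[A/D; B/G/H; E/F/C] holding=-
       stack(D, H) → towers=[A; B/G/H/D; E/F/C] holding=-
       stack(D, C) → towers=[A; B/G/H; E/F/C/D] holding=-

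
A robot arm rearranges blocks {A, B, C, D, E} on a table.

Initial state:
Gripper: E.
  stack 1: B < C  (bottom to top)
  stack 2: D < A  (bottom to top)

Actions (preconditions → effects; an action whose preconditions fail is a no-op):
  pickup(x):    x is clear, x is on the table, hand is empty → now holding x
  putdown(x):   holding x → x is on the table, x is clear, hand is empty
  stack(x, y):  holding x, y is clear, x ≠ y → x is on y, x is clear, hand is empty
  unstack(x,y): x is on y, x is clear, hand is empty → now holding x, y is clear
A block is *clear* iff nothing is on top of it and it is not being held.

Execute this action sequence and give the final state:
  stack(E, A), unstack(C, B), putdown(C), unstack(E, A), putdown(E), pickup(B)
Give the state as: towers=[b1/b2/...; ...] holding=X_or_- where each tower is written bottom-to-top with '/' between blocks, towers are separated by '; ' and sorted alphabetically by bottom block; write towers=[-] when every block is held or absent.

towers=[C; D/A; E] holding=B

step 1 (stack(E, A)): towers=[B/C; D/A/E] holding=-
step 2 (unstack(C, B)): towers=[B; D/A/E] holding=C
step 3 (putdown(C)): towers=[B; C; D/A/E] holding=-
step 4 (unstack(E, A)): towers=[B; C; D/A] holding=E
step 5 (putdown(E)): towers=[B; C; D/A; E] holding=-
step 6 (pickup(B)): towers=[C; D/A; E] holding=B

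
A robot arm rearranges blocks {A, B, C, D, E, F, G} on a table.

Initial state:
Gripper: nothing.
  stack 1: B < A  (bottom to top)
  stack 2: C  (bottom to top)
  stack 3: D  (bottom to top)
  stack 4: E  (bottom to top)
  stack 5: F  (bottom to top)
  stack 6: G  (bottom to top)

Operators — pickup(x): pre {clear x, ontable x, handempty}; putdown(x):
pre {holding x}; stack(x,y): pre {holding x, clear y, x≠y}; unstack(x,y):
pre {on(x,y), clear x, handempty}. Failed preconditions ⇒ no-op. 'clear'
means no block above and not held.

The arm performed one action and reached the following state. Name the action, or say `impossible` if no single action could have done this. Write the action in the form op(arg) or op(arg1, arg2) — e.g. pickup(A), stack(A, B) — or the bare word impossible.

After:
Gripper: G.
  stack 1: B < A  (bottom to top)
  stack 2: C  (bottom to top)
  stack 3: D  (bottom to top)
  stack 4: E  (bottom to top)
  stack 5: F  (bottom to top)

target: towers=[B/A; C; D; E; F] holding=G
         pickup(F) → towers=[B/A; C; D; E; G] holding=F
         pickup(G) → towers=[B/A; C; D; E; F] holding=G  ← match
         pickup(D) → towers=[B/A; C; E; F; G] holding=D
     unstack(A, B) → towers=[B; C; D; E; F; G] holding=A
         pickup(E) → towers=[B/A; C; D; F; G] holding=E
         pickup(C) → towers=[B/A; D; E; F; G] holding=C

pickup(G)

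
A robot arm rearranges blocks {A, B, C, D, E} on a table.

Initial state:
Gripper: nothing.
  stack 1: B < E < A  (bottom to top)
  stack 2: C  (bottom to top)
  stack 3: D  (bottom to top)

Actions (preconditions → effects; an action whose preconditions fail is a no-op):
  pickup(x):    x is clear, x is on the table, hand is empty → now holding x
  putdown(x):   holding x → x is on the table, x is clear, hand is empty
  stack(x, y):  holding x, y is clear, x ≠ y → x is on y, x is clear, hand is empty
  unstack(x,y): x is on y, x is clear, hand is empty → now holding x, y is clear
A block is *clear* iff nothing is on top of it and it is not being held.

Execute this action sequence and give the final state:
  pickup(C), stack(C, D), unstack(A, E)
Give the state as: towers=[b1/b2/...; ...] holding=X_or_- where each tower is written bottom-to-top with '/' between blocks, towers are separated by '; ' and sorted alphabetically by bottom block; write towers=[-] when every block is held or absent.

step 1 (pickup(C)): towers=[B/E/A; D] holding=C
step 2 (stack(C, D)): towers=[B/E/A; D/C] holding=-
step 3 (unstack(A, E)): towers=[B/E; D/C] holding=A

towers=[B/E; D/C] holding=A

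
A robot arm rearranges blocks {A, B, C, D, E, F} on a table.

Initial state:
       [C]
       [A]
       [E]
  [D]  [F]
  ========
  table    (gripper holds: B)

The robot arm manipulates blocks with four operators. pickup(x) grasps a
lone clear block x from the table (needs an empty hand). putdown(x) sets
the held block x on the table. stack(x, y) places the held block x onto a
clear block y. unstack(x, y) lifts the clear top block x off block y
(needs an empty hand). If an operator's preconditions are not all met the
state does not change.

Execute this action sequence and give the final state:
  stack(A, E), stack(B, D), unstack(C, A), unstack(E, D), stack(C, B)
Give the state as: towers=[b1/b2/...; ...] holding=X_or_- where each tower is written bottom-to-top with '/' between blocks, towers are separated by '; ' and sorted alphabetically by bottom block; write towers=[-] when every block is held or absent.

step 1 (stack(A, E)) [no-op]: towers=[D; F/E/A/C] holding=B
step 2 (stack(B, D)): towers=[D/B; F/E/A/C] holding=-
step 3 (unstack(C, A)): towers=[D/B; F/E/A] holding=C
step 4 (unstack(E, D)) [no-op]: towers=[D/B; F/E/A] holding=C
step 5 (stack(C, B)): towers=[D/B/C; F/E/A] holding=-

towers=[D/B/C; F/E/A] holding=-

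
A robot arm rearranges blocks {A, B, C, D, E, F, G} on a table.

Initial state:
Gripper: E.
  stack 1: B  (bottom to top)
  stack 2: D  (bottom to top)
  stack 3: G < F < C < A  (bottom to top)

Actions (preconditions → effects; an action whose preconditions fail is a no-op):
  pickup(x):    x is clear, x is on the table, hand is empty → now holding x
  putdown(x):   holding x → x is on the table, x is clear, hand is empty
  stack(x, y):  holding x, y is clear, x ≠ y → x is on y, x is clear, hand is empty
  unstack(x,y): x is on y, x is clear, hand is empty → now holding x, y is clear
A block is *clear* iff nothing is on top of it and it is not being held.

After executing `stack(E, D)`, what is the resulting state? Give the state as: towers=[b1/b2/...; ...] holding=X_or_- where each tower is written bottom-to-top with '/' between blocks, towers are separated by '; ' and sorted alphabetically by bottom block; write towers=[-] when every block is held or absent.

towers=[B; D/E; G/F/C/A] holding=-

before: towers=[B; D; G/F/C/A] holding=E
pre[stack(E, D)]: holding(E) ✓, clear(D) ✓, E≠D ✓
all met → apply stack(E, D)
after:  towers=[B; D/E; G/F/C/A] holding=-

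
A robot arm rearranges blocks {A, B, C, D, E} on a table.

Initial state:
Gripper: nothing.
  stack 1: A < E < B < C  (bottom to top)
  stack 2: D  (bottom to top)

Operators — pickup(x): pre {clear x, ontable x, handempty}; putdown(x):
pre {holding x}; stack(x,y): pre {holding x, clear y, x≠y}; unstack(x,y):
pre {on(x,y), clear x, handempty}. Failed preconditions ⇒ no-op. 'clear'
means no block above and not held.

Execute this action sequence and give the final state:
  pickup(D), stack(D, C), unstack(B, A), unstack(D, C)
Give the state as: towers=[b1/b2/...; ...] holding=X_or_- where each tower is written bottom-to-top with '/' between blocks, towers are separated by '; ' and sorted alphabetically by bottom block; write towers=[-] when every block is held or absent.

towers=[A/E/B/C] holding=D

step 1 (pickup(D)): towers=[A/E/B/C] holding=D
step 2 (stack(D, C)): towers=[A/E/B/C/D] holding=-
step 3 (unstack(B, A)) [no-op]: towers=[A/E/B/C/D] holding=-
step 4 (unstack(D, C)): towers=[A/E/B/C] holding=D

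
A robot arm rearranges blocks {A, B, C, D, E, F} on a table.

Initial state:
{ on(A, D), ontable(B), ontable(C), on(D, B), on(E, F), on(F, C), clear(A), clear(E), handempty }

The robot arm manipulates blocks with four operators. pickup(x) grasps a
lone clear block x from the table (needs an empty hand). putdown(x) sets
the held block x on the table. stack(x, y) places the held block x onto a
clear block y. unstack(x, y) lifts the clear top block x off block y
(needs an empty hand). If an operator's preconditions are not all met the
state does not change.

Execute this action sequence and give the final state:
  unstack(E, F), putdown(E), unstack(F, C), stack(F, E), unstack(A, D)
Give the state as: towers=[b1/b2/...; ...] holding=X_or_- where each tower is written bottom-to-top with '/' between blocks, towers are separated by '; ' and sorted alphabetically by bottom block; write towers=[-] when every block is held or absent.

step 1 (unstack(E, F)): towers=[B/D/A; C/F] holding=E
step 2 (putdown(E)): towers=[B/D/A; C/F; E] holding=-
step 3 (unstack(F, C)): towers=[B/D/A; C; E] holding=F
step 4 (stack(F, E)): towers=[B/D/A; C; E/F] holding=-
step 5 (unstack(A, D)): towers=[B/D; C; E/F] holding=A

towers=[B/D; C; E/F] holding=A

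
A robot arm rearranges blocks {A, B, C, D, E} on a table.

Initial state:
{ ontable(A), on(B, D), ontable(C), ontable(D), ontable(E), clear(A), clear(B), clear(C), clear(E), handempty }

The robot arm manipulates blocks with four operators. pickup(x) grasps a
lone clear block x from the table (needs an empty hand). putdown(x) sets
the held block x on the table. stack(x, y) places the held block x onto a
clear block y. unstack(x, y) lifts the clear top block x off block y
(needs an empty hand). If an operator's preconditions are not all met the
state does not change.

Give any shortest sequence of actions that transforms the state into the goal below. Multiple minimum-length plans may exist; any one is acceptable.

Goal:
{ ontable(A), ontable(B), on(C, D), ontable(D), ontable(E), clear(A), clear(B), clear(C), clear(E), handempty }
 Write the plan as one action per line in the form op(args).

unstack(B, D)
putdown(B)
pickup(C)
stack(C, D)

step 1 (unstack(B, D)): towers=[A; C; D; E] holding=B
step 2 (putdown(B)): towers=[A; B; C; D; E] holding=-
step 3 (pickup(C)): towers=[A; B; D; E] holding=C
step 4 (stack(C, D)): towers=[A; B; D/C; E] holding=-
goal check: towers=[A; B; D/C; E] holding=- — reached (length 4, optimal by BFS)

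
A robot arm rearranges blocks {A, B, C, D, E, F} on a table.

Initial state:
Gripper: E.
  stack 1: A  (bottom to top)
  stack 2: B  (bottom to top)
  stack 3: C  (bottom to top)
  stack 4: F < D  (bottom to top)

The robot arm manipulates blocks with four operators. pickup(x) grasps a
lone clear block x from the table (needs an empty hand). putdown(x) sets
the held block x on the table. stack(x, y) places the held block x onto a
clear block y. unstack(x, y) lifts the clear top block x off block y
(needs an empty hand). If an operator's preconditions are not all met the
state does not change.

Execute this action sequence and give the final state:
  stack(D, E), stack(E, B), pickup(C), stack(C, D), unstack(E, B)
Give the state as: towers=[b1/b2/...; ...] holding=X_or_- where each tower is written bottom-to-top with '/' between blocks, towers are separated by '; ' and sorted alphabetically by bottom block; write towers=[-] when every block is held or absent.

step 1 (stack(D, E)) [no-op]: towers=[A; B; C; F/D] holding=E
step 2 (stack(E, B)): towers=[A; B/E; C; F/D] holding=-
step 3 (pickup(C)): towers=[A; B/E; F/D] holding=C
step 4 (stack(C, D)): towers=[A; B/E; F/D/C] holding=-
step 5 (unstack(E, B)): towers=[A; B; F/D/C] holding=E

towers=[A; B; F/D/C] holding=E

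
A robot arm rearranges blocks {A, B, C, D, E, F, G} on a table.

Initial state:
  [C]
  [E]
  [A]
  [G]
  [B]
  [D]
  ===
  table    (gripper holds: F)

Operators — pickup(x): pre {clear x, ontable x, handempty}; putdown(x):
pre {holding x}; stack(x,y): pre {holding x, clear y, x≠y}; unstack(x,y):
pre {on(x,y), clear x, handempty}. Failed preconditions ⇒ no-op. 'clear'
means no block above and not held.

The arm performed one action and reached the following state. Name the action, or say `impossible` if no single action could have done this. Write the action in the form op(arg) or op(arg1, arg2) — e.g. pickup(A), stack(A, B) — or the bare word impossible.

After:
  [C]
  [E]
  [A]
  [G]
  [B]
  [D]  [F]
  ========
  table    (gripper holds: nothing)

target: towers=[D/B/G/A/E/C; F] holding=-
        putdown(F) → towers=[D/B/G/A/E/C; F] holding=-  ← match
       stack(F, C) → towers=[D/B/G/A/E/C/F] holding=-

putdown(F)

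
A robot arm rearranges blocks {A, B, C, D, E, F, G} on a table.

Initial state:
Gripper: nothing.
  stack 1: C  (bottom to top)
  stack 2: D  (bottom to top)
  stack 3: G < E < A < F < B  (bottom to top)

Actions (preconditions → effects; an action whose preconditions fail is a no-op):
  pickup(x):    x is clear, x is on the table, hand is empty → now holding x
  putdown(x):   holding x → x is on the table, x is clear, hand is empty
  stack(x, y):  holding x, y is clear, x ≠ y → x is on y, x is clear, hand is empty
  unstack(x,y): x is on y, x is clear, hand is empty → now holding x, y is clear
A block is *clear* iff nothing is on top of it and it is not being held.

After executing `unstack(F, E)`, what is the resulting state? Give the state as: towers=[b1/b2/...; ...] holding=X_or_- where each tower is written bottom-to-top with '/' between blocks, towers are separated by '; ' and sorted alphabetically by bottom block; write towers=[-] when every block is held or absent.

before: towers=[C; D; G/E/A/F/B] holding=-
pre[unstack(F, E)]: on(F,E) no, clear(F) no, handempty yes
on(F,E), clear(F) unmet → unstack(F, E) is a no-op
after:  towers=[C; D; G/E/A/F/B] holding=-

towers=[C; D; G/E/A/F/B] holding=-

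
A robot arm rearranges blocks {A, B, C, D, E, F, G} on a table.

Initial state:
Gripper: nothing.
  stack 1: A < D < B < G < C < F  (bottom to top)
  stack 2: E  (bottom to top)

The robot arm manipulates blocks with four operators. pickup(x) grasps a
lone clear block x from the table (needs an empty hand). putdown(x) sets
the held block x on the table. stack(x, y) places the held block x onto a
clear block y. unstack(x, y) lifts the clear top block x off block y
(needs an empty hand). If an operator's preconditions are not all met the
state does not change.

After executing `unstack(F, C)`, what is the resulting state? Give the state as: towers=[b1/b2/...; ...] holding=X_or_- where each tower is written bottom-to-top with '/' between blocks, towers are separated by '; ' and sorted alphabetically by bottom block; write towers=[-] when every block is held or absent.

before: towers=[A/D/B/G/C/F; E] holding=-
pre[unstack(F, C)]: on(F,C) yes, clear(F) yes, handempty yes
all met → apply unstack(F, C)
after:  towers=[A/D/B/G/C; E] holding=F

towers=[A/D/B/G/C; E] holding=F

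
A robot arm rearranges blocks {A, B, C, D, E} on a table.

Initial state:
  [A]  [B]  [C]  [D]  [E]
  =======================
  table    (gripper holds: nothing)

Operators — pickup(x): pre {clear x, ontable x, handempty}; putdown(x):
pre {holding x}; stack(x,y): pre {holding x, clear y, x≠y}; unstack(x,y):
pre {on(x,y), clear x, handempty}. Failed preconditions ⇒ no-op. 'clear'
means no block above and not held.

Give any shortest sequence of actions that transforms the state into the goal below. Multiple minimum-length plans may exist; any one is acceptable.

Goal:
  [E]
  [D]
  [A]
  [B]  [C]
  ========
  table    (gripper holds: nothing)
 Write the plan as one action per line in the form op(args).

pickup(A)
stack(A, B)
pickup(D)
stack(D, A)
pickup(E)
stack(E, D)

step 1 (pickup(A)): towers=[B; C; D; E] holding=A
step 2 (stack(A, B)): towers=[B/A; C; D; E] holding=-
step 3 (pickup(D)): towers=[B/A; C; E] holding=D
step 4 (stack(D, A)): towers=[B/A/D; C; E] holding=-
step 5 (pickup(E)): towers=[B/A/D; C] holding=E
step 6 (stack(E, D)): towers=[B/A/D/E; C] holding=-
goal check: towers=[B/A/D/E; C] holding=- — reached (length 6, optimal by BFS)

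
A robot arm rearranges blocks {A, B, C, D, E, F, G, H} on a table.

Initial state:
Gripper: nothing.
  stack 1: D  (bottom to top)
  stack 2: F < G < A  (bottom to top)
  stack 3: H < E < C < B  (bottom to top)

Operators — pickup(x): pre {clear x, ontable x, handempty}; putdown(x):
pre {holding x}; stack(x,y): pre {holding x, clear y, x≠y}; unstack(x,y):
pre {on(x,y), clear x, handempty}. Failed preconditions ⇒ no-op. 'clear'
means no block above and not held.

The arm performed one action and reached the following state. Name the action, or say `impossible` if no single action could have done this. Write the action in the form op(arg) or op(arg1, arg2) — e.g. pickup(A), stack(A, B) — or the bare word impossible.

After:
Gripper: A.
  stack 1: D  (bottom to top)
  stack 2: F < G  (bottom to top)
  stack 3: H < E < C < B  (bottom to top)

target: towers=[D; F/G; H/E/C/B] holding=A
     unstack(A, G) → towers=[D; F/G; H/E/C/B] holding=A  ← match
     unstack(B, C) → towers=[D; F/G/A; H/E/C] holding=B
         pickup(D) → towers=[F/G/A; H/E/C/B] holding=D

unstack(A, G)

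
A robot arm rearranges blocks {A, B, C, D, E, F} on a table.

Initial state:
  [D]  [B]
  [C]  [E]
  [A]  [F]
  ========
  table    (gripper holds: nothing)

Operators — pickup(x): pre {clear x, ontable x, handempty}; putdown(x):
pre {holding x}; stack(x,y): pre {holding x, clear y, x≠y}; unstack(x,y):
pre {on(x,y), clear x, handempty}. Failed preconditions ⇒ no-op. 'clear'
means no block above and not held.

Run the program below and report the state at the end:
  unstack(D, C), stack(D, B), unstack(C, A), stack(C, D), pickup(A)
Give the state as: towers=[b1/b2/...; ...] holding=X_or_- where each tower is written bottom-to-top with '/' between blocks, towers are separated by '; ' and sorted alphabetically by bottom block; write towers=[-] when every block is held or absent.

step 1 (unstack(D, C)): towers=[A/C; F/E/B] holding=D
step 2 (stack(D, B)): towers=[A/C; F/E/B/D] holding=-
step 3 (unstack(C, A)): towers=[A; F/E/B/D] holding=C
step 4 (stack(C, D)): towers=[A; F/E/B/D/C] holding=-
step 5 (pickup(A)): towers=[F/E/B/D/C] holding=A

towers=[F/E/B/D/C] holding=A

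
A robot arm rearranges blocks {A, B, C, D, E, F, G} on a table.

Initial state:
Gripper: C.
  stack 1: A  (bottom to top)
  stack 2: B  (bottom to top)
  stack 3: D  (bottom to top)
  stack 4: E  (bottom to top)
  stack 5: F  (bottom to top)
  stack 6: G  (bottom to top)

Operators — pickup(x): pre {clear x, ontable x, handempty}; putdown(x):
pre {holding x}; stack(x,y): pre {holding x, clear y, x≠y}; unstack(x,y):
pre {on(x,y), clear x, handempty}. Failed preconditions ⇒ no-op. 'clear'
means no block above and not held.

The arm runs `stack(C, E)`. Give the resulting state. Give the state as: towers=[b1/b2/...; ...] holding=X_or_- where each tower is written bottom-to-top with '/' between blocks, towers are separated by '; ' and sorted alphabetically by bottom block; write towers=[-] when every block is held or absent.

towers=[A; B; D; E/C; F; G] holding=-

before: towers=[A; B; D; E; F; G] holding=C
pre[stack(C, E)]: holding(C) ✓, clear(E) ✓, C≠E ✓
all met → apply stack(C, E)
after:  towers=[A; B; D; E/C; F; G] holding=-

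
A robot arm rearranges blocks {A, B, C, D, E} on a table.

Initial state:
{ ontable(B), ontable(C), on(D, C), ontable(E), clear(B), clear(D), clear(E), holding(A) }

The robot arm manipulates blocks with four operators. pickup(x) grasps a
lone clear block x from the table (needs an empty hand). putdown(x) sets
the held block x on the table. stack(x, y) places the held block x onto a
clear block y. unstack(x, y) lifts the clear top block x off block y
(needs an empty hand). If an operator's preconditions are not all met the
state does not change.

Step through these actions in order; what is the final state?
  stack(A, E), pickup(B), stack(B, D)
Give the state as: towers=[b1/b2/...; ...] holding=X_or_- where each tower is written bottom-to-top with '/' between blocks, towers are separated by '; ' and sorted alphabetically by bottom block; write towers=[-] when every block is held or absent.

towers=[C/D/B; E/A] holding=-

step 1 (stack(A, E)): towers=[B; C/D; E/A] holding=-
step 2 (pickup(B)): towers=[C/D; E/A] holding=B
step 3 (stack(B, D)): towers=[C/D/B; E/A] holding=-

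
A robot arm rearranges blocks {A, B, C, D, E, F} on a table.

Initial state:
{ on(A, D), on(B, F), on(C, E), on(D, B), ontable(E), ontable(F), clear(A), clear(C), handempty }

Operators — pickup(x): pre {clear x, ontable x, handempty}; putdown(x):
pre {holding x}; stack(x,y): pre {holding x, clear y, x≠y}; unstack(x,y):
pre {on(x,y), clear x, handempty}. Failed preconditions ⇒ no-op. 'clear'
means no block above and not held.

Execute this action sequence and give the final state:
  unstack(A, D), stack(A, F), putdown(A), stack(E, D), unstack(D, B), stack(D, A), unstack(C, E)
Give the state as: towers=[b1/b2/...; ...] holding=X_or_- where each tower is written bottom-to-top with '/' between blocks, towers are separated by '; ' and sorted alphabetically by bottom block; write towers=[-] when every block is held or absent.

towers=[A/D; E; F/B] holding=C

step 1 (unstack(A, D)): towers=[E/C; F/B/D] holding=A
step 2 (stack(A, F)) [no-op]: towers=[E/C; F/B/D] holding=A
step 3 (putdown(A)): towers=[A; E/C; F/B/D] holding=-
step 4 (stack(E, D)) [no-op]: towers=[A; E/C; F/B/D] holding=-
step 5 (unstack(D, B)): towers=[A; E/C; F/B] holding=D
step 6 (stack(D, A)): towers=[A/D; E/C; F/B] holding=-
step 7 (unstack(C, E)): towers=[A/D; E; F/B] holding=C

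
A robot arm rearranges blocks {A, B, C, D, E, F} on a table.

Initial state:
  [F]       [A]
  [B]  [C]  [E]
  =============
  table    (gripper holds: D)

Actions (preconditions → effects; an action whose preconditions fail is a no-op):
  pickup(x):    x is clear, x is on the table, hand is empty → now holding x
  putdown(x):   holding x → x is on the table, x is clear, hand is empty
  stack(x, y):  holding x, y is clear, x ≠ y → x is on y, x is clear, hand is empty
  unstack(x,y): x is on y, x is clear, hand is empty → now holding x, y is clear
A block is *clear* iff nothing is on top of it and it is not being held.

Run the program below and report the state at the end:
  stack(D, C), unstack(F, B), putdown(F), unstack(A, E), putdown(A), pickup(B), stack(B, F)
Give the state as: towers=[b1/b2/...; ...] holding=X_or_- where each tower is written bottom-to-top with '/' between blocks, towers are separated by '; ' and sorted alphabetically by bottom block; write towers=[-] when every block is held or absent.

towers=[A; C/D; E; F/B] holding=-

step 1 (stack(D, C)): towers=[B/F; C/D; E/A] holding=-
step 2 (unstack(F, B)): towers=[B; C/D; E/A] holding=F
step 3 (putdown(F)): towers=[B; C/D; E/A; F] holding=-
step 4 (unstack(A, E)): towers=[B; C/D; E; F] holding=A
step 5 (putdown(A)): towers=[A; B; C/D; E; F] holding=-
step 6 (pickup(B)): towers=[A; C/D; E; F] holding=B
step 7 (stack(B, F)): towers=[A; C/D; E; F/B] holding=-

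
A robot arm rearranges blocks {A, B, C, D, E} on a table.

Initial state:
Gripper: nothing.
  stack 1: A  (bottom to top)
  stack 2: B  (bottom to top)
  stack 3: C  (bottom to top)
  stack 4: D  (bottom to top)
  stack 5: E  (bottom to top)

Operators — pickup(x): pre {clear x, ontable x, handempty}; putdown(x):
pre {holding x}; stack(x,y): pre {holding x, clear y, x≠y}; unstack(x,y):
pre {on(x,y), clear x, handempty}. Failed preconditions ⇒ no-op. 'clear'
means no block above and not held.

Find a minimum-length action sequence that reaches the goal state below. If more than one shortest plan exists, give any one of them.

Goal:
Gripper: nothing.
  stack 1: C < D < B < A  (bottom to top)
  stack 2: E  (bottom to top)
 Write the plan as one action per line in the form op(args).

step 1 (pickup(D)): towers=[A; B; C; E] holding=D
step 2 (stack(D, C)): towers=[A; B; C/D; E] holding=-
step 3 (pickup(B)): towers=[A; C/D; E] holding=B
step 4 (stack(B, D)): towers=[A; C/D/B; E] holding=-
step 5 (pickup(A)): towers=[C/D/B; E] holding=A
step 6 (stack(A, B)): towers=[C/D/B/A; E] holding=-
goal check: towers=[C/D/B/A; E] holding=- — reached (length 6, optimal by BFS)

pickup(D)
stack(D, C)
pickup(B)
stack(B, D)
pickup(A)
stack(A, B)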